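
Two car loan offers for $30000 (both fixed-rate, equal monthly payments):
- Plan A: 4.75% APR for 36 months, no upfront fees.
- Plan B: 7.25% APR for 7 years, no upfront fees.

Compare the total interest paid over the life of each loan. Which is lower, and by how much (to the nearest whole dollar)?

Plan A: at 4.75% the monthly rate is 0.0039583, so the payment is 30,000 × 0.0039583 / (1 − 1.0039583^−36) = $895.76.
Total interest on Plan A = 36 × $895.76 − $30,000 = $2,247.36.
Plan B: monthly rate = 7.25%/12 = 0.0060417; payment = 30,000 × 0.0060417 / (1 − (1+0.0060417)^−84) = $456.46.
Total interest on Plan B = 84 × $456.46 − $30,000 = $8,342.64.
Plan A is lower by $6,095.28.

Plan A by $6,095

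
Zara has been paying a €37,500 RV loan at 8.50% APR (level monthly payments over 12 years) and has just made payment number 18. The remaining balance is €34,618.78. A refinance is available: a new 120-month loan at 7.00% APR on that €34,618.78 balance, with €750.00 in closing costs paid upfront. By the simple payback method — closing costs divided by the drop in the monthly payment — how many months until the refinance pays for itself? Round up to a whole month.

53 months

Current payment = 37,500 × 8.5%/12 / (1 − (1+0.0070833)^−144) = €416.27.
Refinanced payment = 34,618.78 × 0.0058333 / (1 − (1+0.0058333)^−120) = €401.95.
Monthly savings = €416.27 − €401.95 = €14.32.
Break-even = €750.00 / €14.32 = 52.37 → 53 months.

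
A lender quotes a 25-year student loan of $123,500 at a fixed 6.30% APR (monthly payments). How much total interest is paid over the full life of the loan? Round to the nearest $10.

Monthly rate = 6.3%/12 = 0.0052500; payment = 123,500 × 0.0052500 / (1 − (1+0.0052500)^−300) = $818.51.
Total paid = 300 × $818.51 = $245,553.00; interest = $245,553.00 − $123,500 = $122,053.00.

$122,050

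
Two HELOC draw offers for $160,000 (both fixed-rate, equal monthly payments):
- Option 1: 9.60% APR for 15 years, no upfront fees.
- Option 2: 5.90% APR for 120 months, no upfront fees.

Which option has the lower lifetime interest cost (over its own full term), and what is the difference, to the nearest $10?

Option 2 by $90,280

Option 1: monthly rate = 9.6%/12 = 0.0080000; payment = 160,000 × 0.0080000 / (1 − (1+0.0080000)^−180) = $1,680.43.
Total interest on Option 1 = 180 × $1,680.43 − $160,000 = $142,477.40.
Option 2: monthly rate = 5.9%/12 = 0.0049167; payment = 160,000 × 0.0049167 / (1 − (1+0.0049167)^−120) = $1,768.30.
Total interest on Option 2 = 120 × $1,768.30 − $160,000 = $52,196.00.
Option 2 is lower by $90,281.40.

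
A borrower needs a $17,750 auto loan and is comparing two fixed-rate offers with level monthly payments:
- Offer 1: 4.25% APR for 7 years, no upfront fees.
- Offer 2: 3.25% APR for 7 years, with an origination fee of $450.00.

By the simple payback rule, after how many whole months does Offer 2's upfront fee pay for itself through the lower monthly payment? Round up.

56 months

Offer 1: at 4.25% the monthly rate is 0.0035417, so the payment is 17,750 × 0.0035417 / (1 − 1.0035417^−84) = $244.67.
Offer 2: at 3.25% the monthly rate is 0.0027083, so the payment is 17,750 × 0.0027083 / (1 − 1.0027083^−84) = $236.54.
Monthly savings = $244.67 − $236.54 = $8.13.
Break-even = $450.00 / $8.13 = 55.35 → 56 months.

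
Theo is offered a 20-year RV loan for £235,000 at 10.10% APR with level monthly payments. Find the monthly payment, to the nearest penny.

Monthly rate = 10.1%/12 = 0.0084167; payment = 235,000 × 0.0084167 / (1 − (1+0.0084167)^−240) = £2,283.39.

£2,283.39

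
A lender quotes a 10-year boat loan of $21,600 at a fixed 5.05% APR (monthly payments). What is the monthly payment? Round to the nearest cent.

$229.63

At 5.05% the monthly rate is 0.0042083, so the payment is 21,600 × 0.0042083 / (1 − 1.0042083^−120) = $229.63.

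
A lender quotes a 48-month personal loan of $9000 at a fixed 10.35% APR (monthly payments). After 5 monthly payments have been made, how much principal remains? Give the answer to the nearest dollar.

$8,226

With monthly rate i = 10.35%/12 = 0.0086250, the balance after k of n payments is P · [(1+i)^n − (1+i)^k] / [(1+i)^n − 1].
(1+0.0086250)^48 = 1.51017392 and (1+0.0086250)^5 = 1.04387535, so the balance is 9,000 × (1.51017392 − 1.04387535) / (1.51017392 − 1) = $8,225.99.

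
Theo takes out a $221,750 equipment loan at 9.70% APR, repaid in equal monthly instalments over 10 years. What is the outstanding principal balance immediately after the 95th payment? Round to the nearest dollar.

With monthly rate i = 9.7%/12 = 0.0080833, the balance after k of n payments is P · [(1+i)^n − (1+i)^k] / [(1+i)^n − 1].
(1+0.0080833)^120 = 2.62767804 and (1+0.0080833)^95 = 2.14862828, so the balance is 221,750 × (2.62767804 − 2.14862828) / (2.62767804 − 1) = $65,264.31.

$65,264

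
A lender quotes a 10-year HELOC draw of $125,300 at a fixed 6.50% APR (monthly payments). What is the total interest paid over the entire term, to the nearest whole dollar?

$45,431

At 6.50% the monthly rate is 0.0054167, so the payment is 125,300 × 0.0054167 / (1 − 1.0054167^−120) = $1,422.76.
Total paid = 120 × $1,422.76 = $170,731.20; interest = $170,731.20 − $125,300 = $45,431.20.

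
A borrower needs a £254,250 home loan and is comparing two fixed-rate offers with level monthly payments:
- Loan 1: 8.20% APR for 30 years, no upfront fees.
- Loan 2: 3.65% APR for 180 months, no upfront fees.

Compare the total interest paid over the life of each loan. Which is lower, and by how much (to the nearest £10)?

Loan 2 by £353,870

Loan 1: at 8.20% the monthly rate is 0.0068333, so the payment is 254,250 × 0.0068333 / (1 − 1.0068333^−360) = £1,901.17.
Total interest on Loan 1 = 360 × £1,901.17 − £254,250 = £430,171.20.
Loan 2: at 3.65% the monthly rate is 0.0030417, so the payment is 254,250 × 0.0030417 / (1 − 1.0030417^−180) = £1,836.37.
Total interest on Loan 2 = 180 × £1,836.37 − £254,250 = £76,296.60.
Loan 2 is lower by £353,874.60.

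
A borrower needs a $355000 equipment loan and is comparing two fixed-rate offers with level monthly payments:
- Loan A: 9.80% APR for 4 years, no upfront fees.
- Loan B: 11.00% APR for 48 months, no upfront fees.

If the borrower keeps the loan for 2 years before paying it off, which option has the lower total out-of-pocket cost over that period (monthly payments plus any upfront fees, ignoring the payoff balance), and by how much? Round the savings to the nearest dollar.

Loan A by $4,932

Loan A: at 9.80% the monthly rate is 0.0081667, so the payment is 355,000 × 0.0081667 / (1 − 1.0081667^−48) = $8,969.66.
Loan B: at 11.00% the monthly rate is 0.0091667, so the payment is 355,000 × 0.0091667 / (1 − 1.0091667^−48) = $9,175.16.
Over 24 months: Loan A costs 24 × $8,969.66 = $215,271.84; Loan B costs 24 × $9,175.16 = $220,203.84.
Loan A is cheaper by $220,203.84 − $215,271.84 = $4,932.00.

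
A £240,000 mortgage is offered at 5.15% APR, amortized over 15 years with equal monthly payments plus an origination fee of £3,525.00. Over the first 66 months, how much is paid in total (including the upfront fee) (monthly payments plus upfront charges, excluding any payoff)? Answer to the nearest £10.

£130,030

Monthly rate = 5.15%/12 = 0.0042917; payment = 240,000 × 0.0042917 / (1 − (1+0.0042917)^−180) = £1,916.71.
Total outlay = 66 × £1,916.71 + £3,525.00 = £130,027.86.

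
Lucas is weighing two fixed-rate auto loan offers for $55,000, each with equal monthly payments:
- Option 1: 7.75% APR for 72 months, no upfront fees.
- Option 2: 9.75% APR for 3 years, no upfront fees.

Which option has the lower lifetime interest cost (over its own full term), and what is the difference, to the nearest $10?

Option 2 by $5,290

Option 1: at 7.75% the monthly rate is 0.0064583, so the payment is 55,000 × 0.0064583 / (1 − 1.0064583^−72) = $957.63.
Total interest on Option 1 = 72 × $957.63 − $55,000 = $13,949.36.
Option 2: monthly rate = 9.75%/12 = 0.0081250; payment = 55,000 × 0.0081250 / (1 − (1+0.0081250)^−36) = $1,768.25.
Total interest on Option 2 = 36 × $1,768.25 − $55,000 = $8,657.00.
Option 2 is lower by $5,292.36.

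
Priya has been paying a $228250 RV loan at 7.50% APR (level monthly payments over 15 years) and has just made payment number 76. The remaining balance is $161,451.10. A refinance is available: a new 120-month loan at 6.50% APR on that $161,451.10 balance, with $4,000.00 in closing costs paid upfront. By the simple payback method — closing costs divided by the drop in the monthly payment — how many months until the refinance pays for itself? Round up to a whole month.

15 months

Current payment = 228,250 × 7.5%/12 / (1 − (1+0.0062500)^−180) = $2,115.91.
Refinanced payment = 161,451.10 × 0.0054167 / (1 − (1+0.0054167)^−120) = $1,833.24.
Monthly savings = $2,115.91 − $1,833.24 = $282.67.
Break-even = $4,000.00 / $282.67 = 14.15 → 15 months.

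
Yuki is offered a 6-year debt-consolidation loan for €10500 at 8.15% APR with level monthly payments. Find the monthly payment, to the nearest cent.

At 8.15% the monthly rate is 0.0067917, so the payment is 10,500 × 0.0067917 / (1 − 1.0067917^−72) = €184.87.

€184.87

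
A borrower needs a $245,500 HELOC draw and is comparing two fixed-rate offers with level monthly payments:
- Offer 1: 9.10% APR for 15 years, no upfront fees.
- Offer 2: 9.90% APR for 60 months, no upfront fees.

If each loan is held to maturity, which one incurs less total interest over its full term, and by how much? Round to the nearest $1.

Offer 2 by $138,592

Offer 1: at 9.10% the monthly rate is 0.0075833, so the payment is 245,500 × 0.0075833 / (1 − 1.0075833^−180) = $2,504.65.
Total interest on Offer 1 = 180 × $2,504.65 − $245,500 = $205,337.00.
Offer 2: monthly rate = 9.9%/12 = 0.0082500; payment = 245,500 × 0.0082500 / (1 − (1+0.0082500)^−60) = $5,204.08.
Total interest on Offer 2 = 60 × $5,204.08 − $245,500 = $66,744.80.
Offer 2 is lower by $138,592.20.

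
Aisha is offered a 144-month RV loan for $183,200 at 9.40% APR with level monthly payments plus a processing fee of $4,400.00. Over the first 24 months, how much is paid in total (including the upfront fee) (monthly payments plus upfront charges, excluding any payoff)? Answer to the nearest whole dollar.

$55,433

Monthly rate = 9.4%/12 = 0.0078333; payment = 183,200 × 0.0078333 / (1 − (1+0.0078333)^−144) = $2,126.36.
Total outlay = 24 × $2,126.36 + $4,400.00 = $55,432.64.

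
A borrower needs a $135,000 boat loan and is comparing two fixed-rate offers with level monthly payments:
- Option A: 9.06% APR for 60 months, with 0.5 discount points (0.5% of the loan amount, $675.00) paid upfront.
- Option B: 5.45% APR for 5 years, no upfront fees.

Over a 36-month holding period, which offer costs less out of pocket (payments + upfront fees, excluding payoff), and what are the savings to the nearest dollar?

Option A: monthly rate = 9.06%/12 = 0.0075500; payment = 135,000 × 0.0075500 / (1 − (1+0.0075500)^−60) = $2,806.31.
Option B: monthly rate = 5.45%/12 = 0.0045417; payment = 135,000 × 0.0045417 / (1 − (1+0.0045417)^−60) = $2,575.54.
Over 36 months: Option A costs 36 × $2,806.31 + $675.00 = $101,702.16; Option B costs 36 × $2,575.54 = $92,719.44.
Option B is cheaper by $101,702.16 − $92,719.44 = $8,982.72.

Option B by $8,983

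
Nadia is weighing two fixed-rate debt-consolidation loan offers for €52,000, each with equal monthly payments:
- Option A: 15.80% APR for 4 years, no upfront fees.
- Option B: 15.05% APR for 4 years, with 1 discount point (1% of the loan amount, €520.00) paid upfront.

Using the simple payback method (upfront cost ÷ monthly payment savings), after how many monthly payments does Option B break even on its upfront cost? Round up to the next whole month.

27 months

Option A: at 15.80% the monthly rate is 0.0131667, so the payment is 52,000 × 0.0131667 / (1 − 1.0131667^−48) = €1,468.37.
Option B: monthly rate = 15.05%/12 = 0.0125417; payment = 52,000 × 0.0125417 / (1 − (1+0.0125417)^−48) = €1,448.52.
Monthly savings = €1,468.37 − €1,448.52 = €19.85.
Break-even = €520.00 / €19.85 = 26.20 → 27 months.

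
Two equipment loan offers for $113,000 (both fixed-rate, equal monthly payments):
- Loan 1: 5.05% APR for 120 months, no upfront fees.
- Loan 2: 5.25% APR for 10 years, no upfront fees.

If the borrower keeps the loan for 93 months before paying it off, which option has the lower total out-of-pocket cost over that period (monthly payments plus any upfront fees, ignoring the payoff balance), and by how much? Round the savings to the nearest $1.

Loan 1: monthly rate = 5.05%/12 = 0.0042083; payment = 113,000 × 0.0042083 / (1 − (1+0.0042083)^−120) = $1,201.30.
Loan 2: at 5.25% the monthly rate is 0.0043750, so the payment is 113,000 × 0.0043750 / (1 − 1.0043750^−120) = $1,212.40.
Over 93 months: Loan 1 costs 93 × $1,201.30 = $111,720.90; Loan 2 costs 93 × $1,212.40 = $112,753.20.
Loan 1 is cheaper by $112,753.20 − $111,720.90 = $1,032.30.

Loan 1 by $1,032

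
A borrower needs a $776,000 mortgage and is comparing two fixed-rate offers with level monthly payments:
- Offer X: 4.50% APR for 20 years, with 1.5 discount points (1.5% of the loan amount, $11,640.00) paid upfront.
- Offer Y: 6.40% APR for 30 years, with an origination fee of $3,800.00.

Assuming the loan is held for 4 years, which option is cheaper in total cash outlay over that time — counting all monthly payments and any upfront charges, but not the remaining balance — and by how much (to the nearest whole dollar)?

Offer X: monthly rate = 4.5%/12 = 0.0037500; payment = 776,000 × 0.0037500 / (1 − (1+0.0037500)^−240) = $4,909.36.
Offer Y: monthly rate = 6.4%/12 = 0.0053333; payment = 776,000 × 0.0053333 / (1 − (1+0.0053333)^−360) = $4,853.93.
Over 48 months: Offer X costs 48 × $4,909.36 + $11,640.00 = $247,289.28; Offer Y costs 48 × $4,853.93 + $3,800.00 = $236,788.64.
Offer Y is cheaper by $247,289.28 − $236,788.64 = $10,500.64.

Offer Y by $10,501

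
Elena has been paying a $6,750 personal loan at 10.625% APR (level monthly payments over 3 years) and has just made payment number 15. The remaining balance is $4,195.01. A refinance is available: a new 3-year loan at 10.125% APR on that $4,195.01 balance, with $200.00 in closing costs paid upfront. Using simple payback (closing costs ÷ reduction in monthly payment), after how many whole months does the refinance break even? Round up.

3 months

Current payment = 6,750 × 10.625%/12 / (1 − (1+0.0088542)^−36) = $219.79.
Refinanced payment = 4,195.01 × 0.0084375 / (1 − (1+0.0084375)^−36) = $135.61.
Monthly savings = $219.79 − $135.61 = $84.18.
Break-even = $200.00 / $84.18 = 2.38 → 3 months.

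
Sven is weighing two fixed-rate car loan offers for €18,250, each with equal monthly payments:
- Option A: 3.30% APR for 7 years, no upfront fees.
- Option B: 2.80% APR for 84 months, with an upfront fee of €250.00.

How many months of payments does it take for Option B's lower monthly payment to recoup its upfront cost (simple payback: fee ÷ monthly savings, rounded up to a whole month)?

Option A: at 3.30% the monthly rate is 0.0027500, so the payment is 18,250 × 0.0027500 / (1 − 1.0027500^−84) = €243.62.
Option B: monthly rate = 2.8%/12 = 0.0023333; payment = 18,250 × 0.0023333 / (1 − (1+0.0023333)^−84) = €239.50.
Monthly savings = €243.62 − €239.50 = €4.12.
Break-even = €250.00 / €4.12 = 60.68 → 61 months.

61 months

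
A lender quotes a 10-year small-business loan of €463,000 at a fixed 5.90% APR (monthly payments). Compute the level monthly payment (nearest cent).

€5,117.03

At 5.90% the monthly rate is 0.0049167, so the payment is 463,000 × 0.0049167 / (1 − 1.0049167^−120) = €5,117.03.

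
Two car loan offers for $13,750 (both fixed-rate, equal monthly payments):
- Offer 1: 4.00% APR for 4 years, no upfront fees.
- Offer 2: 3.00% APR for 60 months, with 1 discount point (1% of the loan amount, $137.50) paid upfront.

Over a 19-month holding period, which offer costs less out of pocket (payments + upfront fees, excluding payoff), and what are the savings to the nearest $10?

Offer 1: monthly rate = 4%/12 = 0.0033333; payment = 13,750 × 0.0033333 / (1 − (1+0.0033333)^−48) = $310.46.
Offer 2: monthly rate = 3%/12 = 0.0025000; payment = 13,750 × 0.0025000 / (1 − (1+0.0025000)^−60) = $247.07.
Over 19 months: Offer 1 costs 19 × $310.46 = $5,898.74; Offer 2 costs 19 × $247.07 + $137.50 = $4,831.83.
Offer 2 is cheaper by $5,898.74 − $4,831.83 = $1,066.91.

Offer 2 by $1,070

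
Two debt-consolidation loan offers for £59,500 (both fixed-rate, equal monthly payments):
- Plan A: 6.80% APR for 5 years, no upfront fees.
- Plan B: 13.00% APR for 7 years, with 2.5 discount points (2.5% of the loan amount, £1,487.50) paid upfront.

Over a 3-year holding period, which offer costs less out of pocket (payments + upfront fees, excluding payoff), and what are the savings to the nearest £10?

Plan A: at 6.80% the monthly rate is 0.0056667, so the payment is 59,500 × 0.0056667 / (1 − 1.0056667^−60) = £1,172.56.
Plan B: at 13.00% the monthly rate is 0.0108333, so the payment is 59,500 × 0.0108333 / (1 − 1.0108333^−84) = £1,082.42.
Over 36 months: Plan A costs 36 × £1,172.56 = £42,212.16; Plan B costs 36 × £1,082.42 + £1,487.50 = £40,454.62.
Plan B is cheaper by £42,212.16 − £40,454.62 = £1,757.54.

Plan B by £1,760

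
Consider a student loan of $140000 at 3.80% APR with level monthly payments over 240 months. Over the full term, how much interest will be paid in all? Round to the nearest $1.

At 3.80% the monthly rate is 0.0031667, so the payment is 140,000 × 0.0031667 / (1 − 1.0031667^−240) = $833.69.
Total paid = 240 × $833.69 = $200,085.60; interest = $200,085.60 − $140,000 = $60,085.60.

$60,086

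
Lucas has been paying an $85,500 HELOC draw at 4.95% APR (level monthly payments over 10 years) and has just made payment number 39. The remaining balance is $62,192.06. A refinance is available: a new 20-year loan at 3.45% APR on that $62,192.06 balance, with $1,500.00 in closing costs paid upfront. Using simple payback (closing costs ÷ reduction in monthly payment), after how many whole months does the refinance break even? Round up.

Current payment = 85,500 × 4.95%/12 / (1 − (1+0.0041250)^−120) = $904.77.
Refinanced payment = 62,192.06 × 0.0028750 / (1 − (1+0.0028750)^−240) = $359.09.
Monthly savings = $904.77 − $359.09 = $545.68.
Break-even = $1,500.00 / $545.68 = 2.75 → 3 months.

3 months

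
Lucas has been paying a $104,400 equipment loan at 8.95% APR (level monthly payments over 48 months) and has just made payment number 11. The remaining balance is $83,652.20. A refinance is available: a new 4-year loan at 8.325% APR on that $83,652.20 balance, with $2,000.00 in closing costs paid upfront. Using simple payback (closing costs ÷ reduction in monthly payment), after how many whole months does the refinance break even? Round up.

Current payment = 104,400 × 8.95%/12 / (1 − (1+0.0074583)^−48) = $2,595.52.
Refinanced payment = 83,652.20 × 0.0069375 / (1 − (1+0.0069375)^−48) = $2,054.98.
Monthly savings = $2,595.52 − $2,054.98 = $540.54.
Break-even = $2,000.00 / $540.54 = 3.70 → 4 months.

4 months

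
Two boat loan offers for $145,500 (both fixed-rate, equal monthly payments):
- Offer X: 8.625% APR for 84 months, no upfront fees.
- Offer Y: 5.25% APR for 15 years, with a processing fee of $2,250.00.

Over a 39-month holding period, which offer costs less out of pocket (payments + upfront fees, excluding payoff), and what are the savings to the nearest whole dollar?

Offer X: at 8.625% the monthly rate is 0.0071875, so the payment is 145,500 × 0.0071875 / (1 − 1.0071875^−84) = $2,313.37.
Offer Y: at 5.25% the monthly rate is 0.0043750, so the payment is 145,500 × 0.0043750 / (1 − 1.0043750^−180) = $1,169.64.
Over 39 months: Offer X costs 39 × $2,313.37 = $90,221.43; Offer Y costs 39 × $1,169.64 + $2,250.00 = $47,865.96.
Offer Y is cheaper by $90,221.43 − $47,865.96 = $42,355.47.

Offer Y by $42,355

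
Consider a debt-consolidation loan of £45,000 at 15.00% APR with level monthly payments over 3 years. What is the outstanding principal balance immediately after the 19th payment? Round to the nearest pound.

£23,758

With monthly rate i = 15%/12 = 0.0125000, the balance after k of n payments is P · [(1+i)^n − (1+i)^k] / [(1+i)^n − 1].
(1+0.0125000)^36 = 1.56394382 and (1+0.0125000)^19 = 1.26620961, so the balance is 45,000 × (1.56394382 − 1.26620961) / (1.56394382 − 1) = £23,757.76.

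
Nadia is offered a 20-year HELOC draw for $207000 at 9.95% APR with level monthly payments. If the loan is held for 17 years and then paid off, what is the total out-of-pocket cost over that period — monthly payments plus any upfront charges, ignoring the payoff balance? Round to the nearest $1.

$406,111

At 9.95% the monthly rate is 0.0082917, so the payment is 207,000 × 0.0082917 / (1 − 1.0082917^−240) = $1,990.74.
Total outlay = 204 × $1,990.74 = $406,110.96.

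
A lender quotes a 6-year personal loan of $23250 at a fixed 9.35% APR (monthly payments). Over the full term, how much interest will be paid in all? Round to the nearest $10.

At 9.35% the monthly rate is 0.0077917, so the payment is 23,250 × 0.0077917 / (1 − 1.0077917^−72) = $423.14.
Total paid = 72 × $423.14 = $30,466.08; interest = $30,466.08 − $23,250 = $7,216.08.

$7,220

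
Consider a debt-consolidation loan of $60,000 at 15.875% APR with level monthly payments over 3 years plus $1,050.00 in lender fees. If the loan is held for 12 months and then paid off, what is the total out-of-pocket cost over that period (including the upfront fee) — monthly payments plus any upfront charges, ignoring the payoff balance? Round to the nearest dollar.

$26,319

At 15.875% the monthly rate is 0.0132292, so the payment is 60,000 × 0.0132292 / (1 − 1.0132292^−36) = $2,105.72.
Total outlay = 12 × $2,105.72 + $1,050.00 = $26,318.64.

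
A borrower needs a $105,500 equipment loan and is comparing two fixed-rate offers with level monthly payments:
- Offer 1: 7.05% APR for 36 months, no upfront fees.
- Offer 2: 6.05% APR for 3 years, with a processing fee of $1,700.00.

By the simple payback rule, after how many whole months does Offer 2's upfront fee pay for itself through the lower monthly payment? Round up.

36 months

Offer 1: monthly rate = 7.05%/12 = 0.0058750; payment = 105,500 × 0.0058750 / (1 − (1+0.0058750)^−36) = $3,259.95.
Offer 2: monthly rate = 6.05%/12 = 0.0050417; payment = 105,500 × 0.0050417 / (1 − (1+0.0050417)^−36) = $3,211.91.
Monthly savings = $3,259.95 − $3,211.91 = $48.04.
Break-even = $1,700.00 / $48.04 = 35.39 → 36 months.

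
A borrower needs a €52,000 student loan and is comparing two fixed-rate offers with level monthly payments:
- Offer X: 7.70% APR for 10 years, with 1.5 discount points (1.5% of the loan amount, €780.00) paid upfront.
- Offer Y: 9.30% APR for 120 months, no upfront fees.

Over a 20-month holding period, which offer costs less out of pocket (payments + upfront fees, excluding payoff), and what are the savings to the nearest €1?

Offer X: monthly rate = 7.7%/12 = 0.0064167; payment = 52,000 × 0.0064167 / (1 − (1+0.0064167)^−120) = €622.69.
Offer Y: monthly rate = 9.3%/12 = 0.0077500; payment = 52,000 × 0.0077500 / (1 − (1+0.0077500)^−120) = €667.19.
Over 20 months: Offer X costs 20 × €622.69 + €780.00 = €13,233.80; Offer Y costs 20 × €667.19 = €13,343.80.
Offer X is cheaper by €13,343.80 − €13,233.80 = €110.00.

Offer X by €110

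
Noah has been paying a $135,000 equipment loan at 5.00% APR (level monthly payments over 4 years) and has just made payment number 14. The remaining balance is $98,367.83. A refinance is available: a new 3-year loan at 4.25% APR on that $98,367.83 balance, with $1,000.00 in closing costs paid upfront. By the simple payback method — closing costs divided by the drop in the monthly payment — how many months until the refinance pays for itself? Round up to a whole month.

6 months

Current payment = 135,000 × 5%/12 / (1 − (1+0.0041667)^−48) = $3,108.95.
Refinanced payment = 98,367.83 × 0.0035417 / (1 − (1+0.0035417)^−36) = $2,915.16.
Monthly savings = $3,108.95 − $2,915.16 = $193.79.
Break-even = $1,000.00 / $193.79 = 5.16 → 6 months.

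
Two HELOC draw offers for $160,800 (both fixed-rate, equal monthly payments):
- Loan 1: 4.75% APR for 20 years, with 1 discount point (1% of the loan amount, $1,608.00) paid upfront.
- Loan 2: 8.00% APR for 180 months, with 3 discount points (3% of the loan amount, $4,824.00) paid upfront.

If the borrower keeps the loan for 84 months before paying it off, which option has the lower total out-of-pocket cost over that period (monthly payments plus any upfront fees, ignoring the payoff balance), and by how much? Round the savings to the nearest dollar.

Loan 1: monthly rate = 4.75%/12 = 0.0039583; payment = 160,800 × 0.0039583 / (1 − (1+0.0039583)^−240) = $1,039.13.
Loan 2: monthly rate = 8%/12 = 0.0066667; payment = 160,800 × 0.0066667 / (1 − (1+0.0066667)^−180) = $1,536.69.
Over 84 months: Loan 1 costs 84 × $1,039.13 + $1,608.00 = $88,894.92; Loan 2 costs 84 × $1,536.69 + $4,824.00 = $133,905.96.
Loan 1 is cheaper by $133,905.96 − $88,894.92 = $45,011.04.

Loan 1 by $45,011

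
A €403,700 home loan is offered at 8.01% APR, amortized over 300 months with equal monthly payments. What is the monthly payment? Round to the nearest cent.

€3,118.50

At 8.01% the monthly rate is 0.0066750, so the payment is 403,700 × 0.0066750 / (1 − 1.0066750^−300) = €3,118.50.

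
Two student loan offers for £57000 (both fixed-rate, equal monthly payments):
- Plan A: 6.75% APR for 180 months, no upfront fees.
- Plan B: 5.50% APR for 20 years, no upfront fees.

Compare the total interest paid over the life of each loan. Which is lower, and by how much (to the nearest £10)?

Plan A by £3,310

Plan A: at 6.75% the monthly rate is 0.0056250, so the payment is 57,000 × 0.0056250 / (1 − 1.0056250^−180) = £504.40.
Total interest on Plan A = 180 × £504.40 − £57,000 = £33,792.00.
Plan B: monthly rate = 5.5%/12 = 0.0045833; payment = 57,000 × 0.0045833 / (1 − (1+0.0045833)^−240) = £392.10.
Total interest on Plan B = 240 × £392.10 − £57,000 = £37,104.00.
Plan A is lower by £3,312.00.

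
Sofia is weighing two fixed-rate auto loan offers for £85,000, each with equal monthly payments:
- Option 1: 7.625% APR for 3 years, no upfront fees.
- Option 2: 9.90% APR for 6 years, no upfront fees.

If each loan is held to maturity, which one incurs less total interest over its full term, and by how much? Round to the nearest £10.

Option 1 by £17,710

Option 1: at 7.625% the monthly rate is 0.0063542, so the payment is 85,000 × 0.0063542 / (1 − 1.0063542^−36) = £2,648.91.
Total interest on Option 1 = 36 × £2,648.91 − £85,000 = £10,360.76.
Option 2: at 9.90% the monthly rate is 0.0082500, so the payment is 85,000 × 0.0082500 / (1 − 1.0082500^−72) = £1,570.41.
Total interest on Option 2 = 72 × £1,570.41 − £85,000 = £28,069.52.
Option 1 is lower by £17,708.76.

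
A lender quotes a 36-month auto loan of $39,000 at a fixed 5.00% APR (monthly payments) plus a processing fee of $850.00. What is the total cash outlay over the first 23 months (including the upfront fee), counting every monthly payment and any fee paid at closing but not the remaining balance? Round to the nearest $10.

At 5.00% the monthly rate is 0.0041667, so the payment is 39,000 × 0.0041667 / (1 − 1.0041667^−36) = $1,168.86.
Total outlay = 23 × $1,168.86 + $850.00 = $27,733.78.

$27,730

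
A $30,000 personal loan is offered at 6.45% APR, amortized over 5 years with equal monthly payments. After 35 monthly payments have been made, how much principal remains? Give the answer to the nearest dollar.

With monthly rate i = 6.45%/12 = 0.0053750, the balance after k of n payments is P · [(1+i)^n − (1+i)^k] / [(1+i)^n − 1].
(1+0.0053750)^60 = 1.37938311 and (1+0.0053750)^35 = 1.20637648, so the balance is 30,000 × (1.37938311 − 1.20637648) / (1.37938311 − 1) = $13,680.63.

$13,681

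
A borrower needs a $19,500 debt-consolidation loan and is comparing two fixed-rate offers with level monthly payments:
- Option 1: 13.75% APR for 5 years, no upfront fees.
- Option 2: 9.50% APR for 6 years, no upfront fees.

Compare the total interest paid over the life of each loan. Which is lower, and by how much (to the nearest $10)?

Option 1: at 13.75% the monthly rate is 0.0114583, so the payment is 19,500 × 0.0114583 / (1 − 1.0114583^−60) = $451.21.
Total interest on Option 1 = 60 × $451.21 − $19,500 = $7,572.60.
Option 2: monthly rate = 9.5%/12 = 0.0079167; payment = 19,500 × 0.0079167 / (1 − (1+0.0079167)^−72) = $356.36.
Total interest on Option 2 = 72 × $356.36 − $19,500 = $6,157.92.
Option 2 is lower by $1,414.68.

Option 2 by $1,410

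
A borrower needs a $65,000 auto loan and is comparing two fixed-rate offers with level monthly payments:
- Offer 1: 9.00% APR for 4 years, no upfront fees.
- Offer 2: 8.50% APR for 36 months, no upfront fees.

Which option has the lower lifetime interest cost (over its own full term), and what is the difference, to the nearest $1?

Offer 1: monthly rate = 9%/12 = 0.0075000; payment = 65,000 × 0.0075000 / (1 − (1+0.0075000)^−48) = $1,617.53.
Total interest on Offer 1 = 48 × $1,617.53 − $65,000 = $12,641.44.
Offer 2: monthly rate = 8.5%/12 = 0.0070833; payment = 65,000 × 0.0070833 / (1 − (1+0.0070833)^−36) = $2,051.89.
Total interest on Offer 2 = 36 × $2,051.89 − $65,000 = $8,868.04.
Offer 2 is lower by $3,773.40.

Offer 2 by $3,773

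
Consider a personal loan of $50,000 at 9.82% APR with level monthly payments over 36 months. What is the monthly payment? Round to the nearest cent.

Monthly rate = 9.82%/12 = 0.0081833; payment = 50,000 × 0.0081833 / (1 − (1+0.0081833)^−36) = $1,609.14.

$1,609.14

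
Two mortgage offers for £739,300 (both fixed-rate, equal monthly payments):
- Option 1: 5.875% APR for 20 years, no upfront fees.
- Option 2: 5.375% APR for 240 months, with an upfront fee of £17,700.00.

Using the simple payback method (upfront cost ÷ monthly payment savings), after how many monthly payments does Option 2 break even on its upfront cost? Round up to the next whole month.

Option 1: monthly rate = 5.875%/12 = 0.0048958; payment = 739,300 × 0.0048958 / (1 − (1+0.0048958)^−240) = £5,243.40.
Option 2: at 5.375% the monthly rate is 0.0044792, so the payment is 739,300 × 0.0044792 / (1 − 1.0044792^−240) = £5,033.50.
Monthly savings = £5,243.40 − £5,033.50 = £209.90.
Break-even = £17,700.00 / £209.90 = 84.33 → 85 months.

85 months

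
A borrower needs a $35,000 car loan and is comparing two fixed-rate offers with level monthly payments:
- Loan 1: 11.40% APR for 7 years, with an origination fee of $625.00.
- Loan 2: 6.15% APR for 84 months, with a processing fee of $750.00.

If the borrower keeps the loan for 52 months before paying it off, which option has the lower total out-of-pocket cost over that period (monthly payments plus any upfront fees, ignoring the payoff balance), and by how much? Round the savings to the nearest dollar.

Loan 2 by $4,703

Loan 1: at 11.40% the monthly rate is 0.0095000, so the payment is 35,000 × 0.0095000 / (1 − 1.0095000^−84) = $606.67.
Loan 2: monthly rate = 6.15%/12 = 0.0051250; payment = 35,000 × 0.0051250 / (1 − (1+0.0051250)^−84) = $513.82.
Over 52 months: Loan 1 costs 52 × $606.67 + $625.00 = $32,171.84; Loan 2 costs 52 × $513.82 + $750.00 = $27,468.64.
Loan 2 is cheaper by $32,171.84 − $27,468.64 = $4,703.20.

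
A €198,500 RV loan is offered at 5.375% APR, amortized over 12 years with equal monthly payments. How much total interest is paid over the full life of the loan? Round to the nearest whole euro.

At 5.375% the monthly rate is 0.0044792, so the payment is 198,500 × 0.0044792 / (1 − 1.0044792^−144) = €1,873.47.
Total paid = 144 × €1,873.47 = €269,779.68; interest = €269,779.68 − €198,500 = €71,279.68.

€71,280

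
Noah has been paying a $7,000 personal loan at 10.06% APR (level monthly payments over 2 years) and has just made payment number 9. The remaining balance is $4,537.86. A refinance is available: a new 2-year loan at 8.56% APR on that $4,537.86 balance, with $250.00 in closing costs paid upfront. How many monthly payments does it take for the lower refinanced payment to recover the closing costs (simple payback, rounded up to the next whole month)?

Current payment = 7,000 × 10.06%/12 / (1 − (1+0.0083833)^−24) = $323.21.
Refinanced payment = 4,537.86 × 0.0071333 / (1 − (1+0.0071333)^−24) = $206.40.
Monthly savings = $323.21 − $206.40 = $116.81.
Break-even = $250.00 / $116.81 = 2.14 → 3 months.

3 months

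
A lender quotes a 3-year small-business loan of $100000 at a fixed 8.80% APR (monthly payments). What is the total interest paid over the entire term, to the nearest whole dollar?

At 8.80% the monthly rate is 0.0073333, so the payment is 100,000 × 0.0073333 / (1 − 1.0073333^−36) = $3,170.67.
Total paid = 36 × $3,170.67 = $114,144.12; interest = $114,144.12 − $100,000 = $14,144.12.

$14,144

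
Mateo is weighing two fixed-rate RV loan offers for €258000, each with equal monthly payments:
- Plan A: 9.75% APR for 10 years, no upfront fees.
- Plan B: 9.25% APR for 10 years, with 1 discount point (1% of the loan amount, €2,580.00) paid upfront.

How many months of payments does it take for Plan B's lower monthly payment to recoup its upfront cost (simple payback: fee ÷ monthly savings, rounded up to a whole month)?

Plan A: monthly rate = 9.75%/12 = 0.0081250; payment = 258,000 × 0.0081250 / (1 − (1+0.0081250)^−120) = €3,373.87.
Plan B: at 9.25% the monthly rate is 0.0077083, so the payment is 258,000 × 0.0077083 / (1 − 1.0077083^−120) = €3,303.24.
Monthly savings = €3,373.87 − €3,303.24 = €70.63.
Break-even = €2,580.00 / €70.63 = 36.53 → 37 months.

37 months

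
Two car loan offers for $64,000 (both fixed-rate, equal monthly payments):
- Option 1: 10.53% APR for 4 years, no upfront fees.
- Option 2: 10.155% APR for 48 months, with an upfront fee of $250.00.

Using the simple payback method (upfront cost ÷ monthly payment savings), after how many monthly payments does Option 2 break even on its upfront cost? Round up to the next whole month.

22 months

Option 1: at 10.53% the monthly rate is 0.0087750, so the payment is 64,000 × 0.0087750 / (1 − 1.0087750^−48) = $1,639.54.
Option 2: at 10.155% the monthly rate is 0.0084625, so the payment is 64,000 × 0.0084625 / (1 − 1.0084625^−48) = $1,627.97.
Monthly savings = $1,639.54 − $1,627.97 = $11.57.
Break-even = $250.00 / $11.57 = 21.61 → 22 months.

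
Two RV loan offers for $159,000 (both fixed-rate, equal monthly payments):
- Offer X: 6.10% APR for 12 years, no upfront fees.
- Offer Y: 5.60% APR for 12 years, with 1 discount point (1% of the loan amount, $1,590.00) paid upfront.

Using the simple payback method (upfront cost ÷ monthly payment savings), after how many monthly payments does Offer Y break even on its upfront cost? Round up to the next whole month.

Offer X: monthly rate = 6.1%/12 = 0.0050833; payment = 159,000 × 0.0050833 / (1 − (1+0.0050833)^−144) = $1,559.84.
Offer Y: monthly rate = 5.6%/12 = 0.0046667; payment = 159,000 × 0.0046667 / (1 − (1+0.0046667)^−144) = $1,518.89.
Monthly savings = $1,559.84 − $1,518.89 = $40.95.
Break-even = $1,590.00 / $40.95 = 38.83 → 39 months.

39 months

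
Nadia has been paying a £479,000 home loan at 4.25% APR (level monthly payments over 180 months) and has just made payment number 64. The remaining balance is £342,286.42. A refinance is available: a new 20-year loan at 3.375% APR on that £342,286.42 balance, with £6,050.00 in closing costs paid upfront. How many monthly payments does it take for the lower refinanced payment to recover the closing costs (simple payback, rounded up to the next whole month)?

4 months

Current payment = 479,000 × 4.25%/12 / (1 − (1+0.0035417)^−180) = £3,603.41.
Refinanced payment = 342,286.42 × 0.0028125 / (1 − (1+0.0028125)^−240) = £1,963.21.
Monthly savings = £3,603.41 − £1,963.21 = £1,640.20.
Break-even = £6,050.00 / £1,640.20 = 3.69 → 4 months.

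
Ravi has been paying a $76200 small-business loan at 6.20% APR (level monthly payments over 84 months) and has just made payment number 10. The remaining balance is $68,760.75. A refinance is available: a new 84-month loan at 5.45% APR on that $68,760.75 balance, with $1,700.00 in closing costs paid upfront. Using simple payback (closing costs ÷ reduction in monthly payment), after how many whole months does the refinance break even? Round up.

Current payment = 76,200 × 6.2%/12 / (1 − (1+0.0051667)^−84) = $1,120.49.
Refinanced payment = 68,760.75 × 0.0045417 / (1 − (1+0.0045417)^−84) = $986.46.
Monthly savings = $1,120.49 − $986.46 = $134.03.
Break-even = $1,700.00 / $134.03 = 12.68 → 13 months.

13 months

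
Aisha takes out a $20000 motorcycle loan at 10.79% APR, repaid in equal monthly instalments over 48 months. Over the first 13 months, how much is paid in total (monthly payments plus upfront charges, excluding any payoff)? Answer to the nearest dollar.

$6,693

Monthly rate = 10.79%/12 = 0.0089917; payment = 20,000 × 0.0089917 / (1 − (1+0.0089917)^−48) = $514.87.
Total outlay = 13 × $514.87 = $6,693.31.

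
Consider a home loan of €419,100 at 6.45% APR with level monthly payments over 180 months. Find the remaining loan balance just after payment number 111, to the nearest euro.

With monthly rate i = 6.45%/12 = 0.0053750, the balance after k of n payments is P · [(1+i)^n − (1+i)^k] / [(1+i)^n − 1].
(1+0.0053750)^180 = 2.62454914 and (1+0.0053750)^111 = 1.81308043, so the balance is 419,100 × (2.62454914 − 1.81308043) / (2.62454914 − 1) = €209,342.10.

€209,342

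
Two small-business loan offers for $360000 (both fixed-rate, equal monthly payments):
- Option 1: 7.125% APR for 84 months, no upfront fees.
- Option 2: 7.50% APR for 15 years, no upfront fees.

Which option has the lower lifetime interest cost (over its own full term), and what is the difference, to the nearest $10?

Option 1 by $142,450

Option 1: at 7.125% the monthly rate is 0.0059375, so the payment is 360,000 × 0.0059375 / (1 − 1.0059375^−84) = $5,455.39.
Total interest on Option 1 = 84 × $5,455.39 − $360,000 = $98,252.76.
Option 2: monthly rate = 7.5%/12 = 0.0062500; payment = 360,000 × 0.0062500 / (1 − (1+0.0062500)^−180) = $3,337.24.
Total interest on Option 2 = 180 × $3,337.24 − $360,000 = $240,703.20.
Option 1 is lower by $142,450.44.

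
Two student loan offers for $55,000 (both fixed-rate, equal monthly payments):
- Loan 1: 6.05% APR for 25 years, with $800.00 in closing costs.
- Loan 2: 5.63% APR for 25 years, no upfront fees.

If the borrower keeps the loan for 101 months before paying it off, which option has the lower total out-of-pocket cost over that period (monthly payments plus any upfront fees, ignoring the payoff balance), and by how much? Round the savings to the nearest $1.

Loan 1: at 6.05% the monthly rate is 0.0050417, so the payment is 55,000 × 0.0050417 / (1 − 1.0050417^−300) = $356.05.
Loan 2: monthly rate = 5.63%/12 = 0.0046917; payment = 55,000 × 0.0046917 / (1 − (1+0.0046917)^−300) = $342.03.
Over 101 months: Loan 1 costs 101 × $356.05 + $800.00 = $36,761.05; Loan 2 costs 101 × $342.03 = $34,545.03.
Loan 2 is cheaper by $36,761.05 − $34,545.03 = $2,216.02.

Loan 2 by $2,216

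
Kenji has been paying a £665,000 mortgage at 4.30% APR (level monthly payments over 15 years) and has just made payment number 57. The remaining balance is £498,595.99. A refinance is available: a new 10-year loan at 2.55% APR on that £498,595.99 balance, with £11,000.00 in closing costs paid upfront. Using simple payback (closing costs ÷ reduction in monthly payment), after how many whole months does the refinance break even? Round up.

Current payment = 665,000 × 4.3%/12 / (1 − (1+0.0035833)^−180) = £5,019.50.
Refinanced payment = 498,595.99 × 0.0021250 / (1 − (1+0.0021250)^−120) = £4,711.60.
Monthly savings = £5,019.50 − £4,711.60 = £307.90.
Break-even = £11,000.00 / £307.90 = 35.73 → 36 months.

36 months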